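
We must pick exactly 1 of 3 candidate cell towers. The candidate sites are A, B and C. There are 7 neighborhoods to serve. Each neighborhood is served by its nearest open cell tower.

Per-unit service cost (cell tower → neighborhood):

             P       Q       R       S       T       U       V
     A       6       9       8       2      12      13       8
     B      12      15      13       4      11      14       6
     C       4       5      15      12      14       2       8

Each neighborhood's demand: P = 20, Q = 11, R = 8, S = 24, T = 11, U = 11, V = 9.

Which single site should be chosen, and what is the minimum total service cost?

Choose A only; total service cost 678.

With exactly 1 open, each neighborhood uses its cheapest among the chosen.
{A}: P→A 6·20=120, Q→A 9·11=99, R→A 8·8=64, S→A 2·24=48, T→A 12·11=132, U→A 13·11=143, V→A 8·9=72. Service cost 678.
{C}: service cost 791
{B}: service cost 934
Among all 3 size-1 choices, {A} is lowest.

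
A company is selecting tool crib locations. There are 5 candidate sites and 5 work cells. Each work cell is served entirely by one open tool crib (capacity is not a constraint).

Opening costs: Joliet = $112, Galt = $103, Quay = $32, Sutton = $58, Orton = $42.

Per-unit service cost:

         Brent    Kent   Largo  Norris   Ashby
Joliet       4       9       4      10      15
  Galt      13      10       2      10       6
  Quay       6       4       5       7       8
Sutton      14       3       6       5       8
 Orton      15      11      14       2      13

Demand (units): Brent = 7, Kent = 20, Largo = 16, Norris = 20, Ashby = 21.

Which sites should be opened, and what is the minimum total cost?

For any fixed open set, each work cell goes to its cheapest open site; total = fixed + service.
{Quay, Orton}: Brent→Quay 6·7=42, Kent→Quay 4·20=80, Largo→Quay 5·16=80, Norris→Orton 2·20=40, Ashby→Quay 8·21=168. Service 410; fixed 74; total 484.
{Galt, Quay, Orton}: service 320 + fixed 177 = 497
{Quay, Sutton, Orton}: service 390 + fixed 132 = 522
{Joliet, Galt, Quay, Sutton, Orton}: Brent→Joliet 4·7=28, Kent→Sutton 3·20=60, Largo→Galt 2·16=32, Norris→Orton 2·20=40, Ashby→Galt 6·21=126. Service 286; fixed 347; total 633.
No other subset beats 484.

Open Quay and Orton; minimum total cost 484.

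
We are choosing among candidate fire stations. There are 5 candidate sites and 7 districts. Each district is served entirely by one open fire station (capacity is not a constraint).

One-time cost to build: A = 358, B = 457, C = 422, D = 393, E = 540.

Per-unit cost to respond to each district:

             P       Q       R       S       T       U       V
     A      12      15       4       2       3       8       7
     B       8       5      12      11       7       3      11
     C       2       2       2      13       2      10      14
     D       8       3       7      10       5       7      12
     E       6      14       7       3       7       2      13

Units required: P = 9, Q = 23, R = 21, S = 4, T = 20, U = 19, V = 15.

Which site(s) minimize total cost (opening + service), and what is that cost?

For any fixed open set, each district goes to its cheapest open site; total = fixed + service.
{C}: P→C 2·9=18, Q→C 2·23=46, R→C 2·21=42, S→C 13·4=52, T→C 2·20=40, U→C 10·19=190, V→C 14·15=210. Service 598; fixed 422; total 1020.
{D}: service 741 + fixed 393 = 1134
{A, C}: service 411 + fixed 780 = 1191
{A, B, C, D, E}: service 297 + fixed 2170 = 2467
No other subset beats 1020.

Open C only; minimum total cost 1020.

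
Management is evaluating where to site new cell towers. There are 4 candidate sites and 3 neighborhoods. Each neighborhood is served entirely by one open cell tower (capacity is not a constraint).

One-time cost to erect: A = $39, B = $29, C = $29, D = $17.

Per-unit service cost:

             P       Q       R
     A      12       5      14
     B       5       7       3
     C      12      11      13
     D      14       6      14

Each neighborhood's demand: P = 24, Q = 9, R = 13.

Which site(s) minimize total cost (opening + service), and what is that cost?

For any fixed open set, each neighborhood goes to its cheapest open site; total = fixed + service.
{B}: P→B 5·24=120, Q→B 7·9=63, R→B 3·13=39. Service 222; fixed 29; total 251.
{B, D}: service 213 + fixed 46 = 259
{A, B}: service 204 + fixed 68 = 272
{A, B, C, D}: service 204 + fixed 114 = 318
No other subset beats 251.

Open B only; minimum total cost 251.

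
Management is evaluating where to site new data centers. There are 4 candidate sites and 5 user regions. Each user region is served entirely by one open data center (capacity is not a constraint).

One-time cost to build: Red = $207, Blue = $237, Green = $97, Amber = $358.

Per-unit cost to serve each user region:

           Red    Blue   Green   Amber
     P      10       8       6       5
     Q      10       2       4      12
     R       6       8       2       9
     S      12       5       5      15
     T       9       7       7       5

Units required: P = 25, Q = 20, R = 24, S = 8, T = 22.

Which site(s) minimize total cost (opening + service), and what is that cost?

Open Green only; minimum total cost 569.

For any fixed open set, each user region goes to its cheapest open site; total = fixed + service.
{Green}: P→Green 6·25=150, Q→Green 4·20=80, R→Green 2·24=48, S→Green 5·8=40, T→Green 7·22=154. Service 472; fixed 97; total 569.
{Blue, Green}: P→Green 6·25=150, Q→Blue 2·20=40, R→Green 2·24=48, S→Blue 5·8=40, T→Blue 7·22=154. Service 432; fixed 334; total 766.
{Red, Green}: P→Green 6·25=150, Q→Green 4·20=80, R→Green 2·24=48, S→Green 5·8=40, T→Green 7·22=154. Service 472; fixed 304; total 776.
{Red, Blue, Green, Amber}: P→Amber 5·25=125, Q→Blue 2·20=40, R→Green 2·24=48, S→Blue 5·8=40, T→Amber 5·22=110. Service 363; fixed 899; total 1262.
No other subset beats 569.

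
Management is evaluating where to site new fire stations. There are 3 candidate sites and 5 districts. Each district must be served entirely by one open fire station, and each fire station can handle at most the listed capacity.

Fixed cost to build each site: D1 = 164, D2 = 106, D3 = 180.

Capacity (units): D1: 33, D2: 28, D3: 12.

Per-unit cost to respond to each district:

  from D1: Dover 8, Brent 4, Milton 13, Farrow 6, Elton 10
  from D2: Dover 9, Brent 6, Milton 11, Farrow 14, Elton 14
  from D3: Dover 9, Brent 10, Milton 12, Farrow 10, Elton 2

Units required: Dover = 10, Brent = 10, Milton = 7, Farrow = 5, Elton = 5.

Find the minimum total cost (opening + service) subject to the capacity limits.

Open {D1, D2}: Dover→D1 8·10=80, Brent→D1 4·10=40, Milton→D2 11·7=77, Farrow→D1 6·5=30, Elton→D1 10·5=50.
Loads: D1 carries 30/33, D2 carries 7/28. Service 277; fixed 270; total 547.
Next best feasible plan costs 557.

Minimum total cost: 547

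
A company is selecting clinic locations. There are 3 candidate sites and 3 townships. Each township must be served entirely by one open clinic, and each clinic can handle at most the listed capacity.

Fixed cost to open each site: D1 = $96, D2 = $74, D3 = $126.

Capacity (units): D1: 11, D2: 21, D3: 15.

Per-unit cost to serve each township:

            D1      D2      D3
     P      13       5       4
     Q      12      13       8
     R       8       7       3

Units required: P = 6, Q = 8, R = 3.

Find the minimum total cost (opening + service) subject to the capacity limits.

Open {D2}: P→D2 5·6=30, Q→D2 13·8=104, R→D2 7·3=21.
Loads: D2 carries 17/21. Service 155; fixed 74; total 229.
Next best feasible plan costs 303.

Minimum total cost: 229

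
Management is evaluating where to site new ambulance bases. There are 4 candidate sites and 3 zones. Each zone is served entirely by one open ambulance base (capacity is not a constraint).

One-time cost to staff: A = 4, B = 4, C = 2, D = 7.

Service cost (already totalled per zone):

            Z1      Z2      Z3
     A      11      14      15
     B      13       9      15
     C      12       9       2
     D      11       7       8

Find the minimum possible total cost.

Minimum total cost: 25

For any fixed open set, each zone goes to its cheapest open site; total = fixed + service.
{C}: Z1→C 12, Z2→C 9, Z3→C 2. Service 23; fixed 2; total 25.
{A, C}: Z1→A 11, Z2→C 9, Z3→C 2. Service 22; fixed 6; total 28.
{B, C}: Z1→C 12, Z2→B 9, Z3→C 2. Service 23; fixed 6; total 29.
{A, B, C, D}: service 20 + fixed 17 = 37
No other subset beats 25.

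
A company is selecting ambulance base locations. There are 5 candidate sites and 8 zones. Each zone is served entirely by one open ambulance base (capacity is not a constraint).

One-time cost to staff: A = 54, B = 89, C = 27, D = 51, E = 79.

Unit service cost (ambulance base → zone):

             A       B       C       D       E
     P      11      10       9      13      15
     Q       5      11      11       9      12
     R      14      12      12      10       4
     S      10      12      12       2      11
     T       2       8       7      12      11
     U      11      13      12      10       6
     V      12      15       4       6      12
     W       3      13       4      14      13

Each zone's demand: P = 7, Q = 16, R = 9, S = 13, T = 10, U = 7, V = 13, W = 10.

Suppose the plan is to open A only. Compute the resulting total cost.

Each zone is assigned to its cheapest site among the open ones.
{A}: P→A 11·7=77, Q→A 5·16=80, R→A 14·9=126, S→A 10·13=130, T→A 2·10=20, U→A 11·7=77, V→A 12·13=156, W→A 3·10=30. Service 696; fixed 54; total 750.

Total cost: 750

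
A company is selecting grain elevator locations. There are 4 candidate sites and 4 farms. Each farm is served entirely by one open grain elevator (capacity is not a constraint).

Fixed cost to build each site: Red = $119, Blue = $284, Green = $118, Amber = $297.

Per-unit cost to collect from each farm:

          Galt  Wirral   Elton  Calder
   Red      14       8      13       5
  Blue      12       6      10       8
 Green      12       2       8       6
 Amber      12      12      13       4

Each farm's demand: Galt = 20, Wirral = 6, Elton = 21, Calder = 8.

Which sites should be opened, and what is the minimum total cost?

Open Green only; minimum total cost 586.

For any fixed open set, each farm goes to its cheapest open site; total = fixed + service.
{Green}: Galt→Green 12·20=240, Wirral→Green 2·6=12, Elton→Green 8·21=168, Calder→Green 6·8=48. Service 468; fixed 118; total 586.
{Red, Green}: service 460 + fixed 237 = 697
{Red}: Galt→Red 14·20=280, Wirral→Red 8·6=48, Elton→Red 13·21=273, Calder→Red 5·8=40. Service 641; fixed 119; total 760.
{Red, Blue, Green, Amber}: service 452 + fixed 818 = 1270
No other subset beats 586.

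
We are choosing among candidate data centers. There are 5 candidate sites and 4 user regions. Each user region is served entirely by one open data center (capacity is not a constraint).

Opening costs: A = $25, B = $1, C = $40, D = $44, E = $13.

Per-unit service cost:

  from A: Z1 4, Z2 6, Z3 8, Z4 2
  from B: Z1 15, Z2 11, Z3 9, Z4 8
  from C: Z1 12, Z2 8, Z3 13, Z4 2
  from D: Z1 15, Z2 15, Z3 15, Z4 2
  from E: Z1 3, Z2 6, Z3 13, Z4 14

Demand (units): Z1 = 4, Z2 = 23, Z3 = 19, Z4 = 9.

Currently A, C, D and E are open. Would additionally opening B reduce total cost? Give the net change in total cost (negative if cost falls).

No — net change +1 (cost rises by 1).

Current service cost with {A, C, D, E}: 320.
Adding B: each user region re-picks its cheapest; new service cost 320, saving 0.
Extra fixed cost: 1. Net change = 1 − 0 = 1.
(Totals: 442 → 443.)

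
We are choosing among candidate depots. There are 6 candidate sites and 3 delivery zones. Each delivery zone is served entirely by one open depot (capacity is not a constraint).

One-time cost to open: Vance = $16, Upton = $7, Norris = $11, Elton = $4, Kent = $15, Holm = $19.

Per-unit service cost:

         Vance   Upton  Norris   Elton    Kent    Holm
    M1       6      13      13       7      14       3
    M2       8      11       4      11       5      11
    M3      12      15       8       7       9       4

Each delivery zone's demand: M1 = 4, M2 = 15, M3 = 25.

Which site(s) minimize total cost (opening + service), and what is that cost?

Open Norris and Holm; minimum total cost 202.

For any fixed open set, each delivery zone goes to its cheapest open site; total = fixed + service.
{Norris, Holm}: M1→Holm 3·4=12, M2→Norris 4·15=60, M3→Holm 4·25=100. Service 172; fixed 30; total 202.
{Norris, Elton, Holm}: service 172 + fixed 34 = 206
{Upton, Norris, Holm}: service 172 + fixed 37 = 209
{Vance, Upton, Norris, Elton, Kent, Holm}: M1→Holm 3·4=12, M2→Norris 4·15=60, M3→Holm 4·25=100. Service 172; fixed 72; total 244.
No other subset beats 202.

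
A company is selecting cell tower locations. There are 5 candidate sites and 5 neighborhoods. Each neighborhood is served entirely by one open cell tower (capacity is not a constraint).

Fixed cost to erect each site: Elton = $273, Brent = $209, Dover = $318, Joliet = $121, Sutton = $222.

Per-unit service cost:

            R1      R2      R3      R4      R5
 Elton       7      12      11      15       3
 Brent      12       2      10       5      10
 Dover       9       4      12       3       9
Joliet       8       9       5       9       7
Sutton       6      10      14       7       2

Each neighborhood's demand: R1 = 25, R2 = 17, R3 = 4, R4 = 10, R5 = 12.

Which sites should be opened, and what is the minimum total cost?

Open Joliet only; minimum total cost 668.

For any fixed open set, each neighborhood goes to its cheapest open site; total = fixed + service.
{Joliet}: R1→Joliet 8·25=200, R2→Joliet 9·17=153, R3→Joliet 5·4=20, R4→Joliet 9·10=90, R5→Joliet 7·12=84. Service 547; fixed 121; total 668.
{Sutton}: service 470 + fixed 222 = 692
{Brent, Joliet}: R1→Joliet 8·25=200, R2→Brent 2·17=34, R3→Joliet 5·4=20, R4→Brent 5·10=50, R5→Joliet 7·12=84. Service 388; fixed 330; total 718.
{Elton, Brent, Dover, Joliet, Sutton}: service 258 + fixed 1143 = 1401
No other subset beats 668.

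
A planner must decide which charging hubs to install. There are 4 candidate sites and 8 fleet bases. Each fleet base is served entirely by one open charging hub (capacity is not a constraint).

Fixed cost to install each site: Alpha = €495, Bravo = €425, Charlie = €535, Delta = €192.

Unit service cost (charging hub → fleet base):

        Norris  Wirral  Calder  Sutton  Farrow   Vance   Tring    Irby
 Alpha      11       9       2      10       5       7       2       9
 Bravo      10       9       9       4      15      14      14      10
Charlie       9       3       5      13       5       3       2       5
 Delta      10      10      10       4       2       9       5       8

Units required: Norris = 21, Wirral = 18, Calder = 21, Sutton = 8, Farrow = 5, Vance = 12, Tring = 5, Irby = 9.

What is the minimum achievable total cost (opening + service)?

Minimum total cost: 1039

For any fixed open set, each fleet base goes to its cheapest open site; total = fixed + service.
{Delta}: Norris→Delta 10·21=210, Wirral→Delta 10·18=180, Calder→Delta 10·21=210, Sutton→Delta 4·8=32, Farrow→Delta 2·5=10, Vance→Delta 9·12=108, Tring→Delta 5·5=25, Irby→Delta 8·9=72. Service 847; fixed 192; total 1039.
{Charlie}: service 568 + fixed 535 = 1103
{Charlie, Delta}: service 481 + fixed 727 = 1208
{Alpha, Bravo, Charlie, Delta}: service 418 + fixed 1647 = 2065
No other subset beats 1039.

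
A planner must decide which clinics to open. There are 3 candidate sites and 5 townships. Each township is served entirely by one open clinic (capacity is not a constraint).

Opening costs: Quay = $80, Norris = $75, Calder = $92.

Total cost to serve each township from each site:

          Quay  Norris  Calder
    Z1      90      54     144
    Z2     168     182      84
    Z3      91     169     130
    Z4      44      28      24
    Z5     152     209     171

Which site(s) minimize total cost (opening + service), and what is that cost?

For any fixed open set, each township goes to its cheapest open site; total = fixed + service.
{Quay, Calder}: Z1→Quay 90, Z2→Calder 84, Z3→Quay 91, Z4→Calder 24, Z5→Quay 152. Service 441; fixed 172; total 613.
{Quay}: service 545 + fixed 80 = 625
{Norris, Calder}: Z1→Norris 54, Z2→Calder 84, Z3→Calder 130, Z4→Calder 24, Z5→Calder 171. Service 463; fixed 167; total 630.
{Quay, Norris, Calder}: Z1→Norris 54, Z2→Calder 84, Z3→Quay 91, Z4→Calder 24, Z5→Quay 152. Service 405; fixed 247; total 652.
(All 7 nonempty subsets were checked; Quay and Calder is lowest.)

Open Quay and Calder; minimum total cost 613.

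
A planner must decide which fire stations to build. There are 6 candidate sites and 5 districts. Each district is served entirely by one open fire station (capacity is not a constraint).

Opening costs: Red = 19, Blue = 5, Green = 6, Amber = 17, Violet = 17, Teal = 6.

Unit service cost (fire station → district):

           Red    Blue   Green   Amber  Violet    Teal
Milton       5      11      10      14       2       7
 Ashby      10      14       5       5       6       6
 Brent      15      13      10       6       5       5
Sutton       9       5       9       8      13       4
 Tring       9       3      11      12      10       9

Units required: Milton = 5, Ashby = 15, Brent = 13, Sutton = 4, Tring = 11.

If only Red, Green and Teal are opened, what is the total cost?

Each district is assigned to its cheapest site among the open ones.
{Red, Green, Teal}: Milton→Red 5·5=25, Ashby→Green 5·15=75, Brent→Teal 5·13=65, Sutton→Teal 4·4=16, Tring→Red 9·11=99. Service 280; fixed 31; total 311.

Total cost: 311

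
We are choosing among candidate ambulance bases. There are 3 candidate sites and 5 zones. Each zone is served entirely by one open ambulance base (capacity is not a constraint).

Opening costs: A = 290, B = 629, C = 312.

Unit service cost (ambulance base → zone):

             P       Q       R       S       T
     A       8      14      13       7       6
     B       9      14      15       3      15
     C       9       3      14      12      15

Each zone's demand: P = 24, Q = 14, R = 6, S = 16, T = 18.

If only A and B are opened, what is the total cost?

Each zone is assigned to its cheapest site among the open ones.
{A, B}: P→A 8·24=192, Q→A 14·14=196, R→A 13·6=78, S→B 3·16=48, T→A 6·18=108. Service 622; fixed 919; total 1541.

Total cost: 1541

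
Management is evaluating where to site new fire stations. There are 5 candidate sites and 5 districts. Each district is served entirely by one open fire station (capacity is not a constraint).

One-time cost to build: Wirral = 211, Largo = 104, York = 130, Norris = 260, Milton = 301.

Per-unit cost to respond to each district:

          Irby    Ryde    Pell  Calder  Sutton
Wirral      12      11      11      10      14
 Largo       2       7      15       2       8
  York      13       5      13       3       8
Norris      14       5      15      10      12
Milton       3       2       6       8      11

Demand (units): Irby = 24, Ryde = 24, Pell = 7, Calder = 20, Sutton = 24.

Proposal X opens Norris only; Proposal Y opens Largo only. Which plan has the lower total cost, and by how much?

Proposal X: {Norris}: Irby→Norris 14·24=336, Ryde→Norris 5·24=120, Pell→Norris 15·7=105, Calder→Norris 10·20=200, Sutton→Norris 12·24=288. Service 1049; fixed 260; total 1309.
Proposal Y: {Largo}: Irby→Largo 2·24=48, Ryde→Largo 7·24=168, Pell→Largo 15·7=105, Calder→Largo 2·20=40, Sutton→Largo 8·24=192. Service 553; fixed 104; total 657.
Difference: |1309 − 657| = 652.

Proposal Y is cheaper by 652.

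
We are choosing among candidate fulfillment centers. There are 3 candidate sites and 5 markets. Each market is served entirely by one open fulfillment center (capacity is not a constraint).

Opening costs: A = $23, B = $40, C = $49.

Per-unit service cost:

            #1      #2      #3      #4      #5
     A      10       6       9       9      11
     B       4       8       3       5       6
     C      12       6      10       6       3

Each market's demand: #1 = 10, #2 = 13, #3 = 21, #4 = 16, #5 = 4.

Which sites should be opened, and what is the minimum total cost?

For any fixed open set, each market goes to its cheapest open site; total = fixed + service.
{A, B}: #1→B 4·10=40, #2→A 6·13=78, #3→B 3·21=63, #4→B 5·16=80, #5→B 6·4=24. Service 285; fixed 63; total 348.
{B}: service 311 + fixed 40 = 351
{B, C}: service 273 + fixed 89 = 362
{A, B, C}: #1→B 4·10=40, #2→A 6·13=78, #3→B 3·21=63, #4→B 5·16=80, #5→C 3·4=12. Service 273; fixed 112; total 385.
(All 7 nonempty subsets were checked; A and B is lowest.)

Open A and B; minimum total cost 348.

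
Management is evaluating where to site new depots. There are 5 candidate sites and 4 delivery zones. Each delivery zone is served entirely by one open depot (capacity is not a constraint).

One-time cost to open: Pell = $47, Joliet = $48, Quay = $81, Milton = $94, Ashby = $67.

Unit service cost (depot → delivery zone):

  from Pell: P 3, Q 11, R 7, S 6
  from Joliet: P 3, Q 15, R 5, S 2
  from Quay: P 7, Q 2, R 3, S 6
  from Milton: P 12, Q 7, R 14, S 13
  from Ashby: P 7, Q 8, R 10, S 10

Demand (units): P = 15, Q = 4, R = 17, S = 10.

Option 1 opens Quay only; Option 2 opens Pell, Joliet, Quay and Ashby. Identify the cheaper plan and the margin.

Option 1 is cheaper by 62.

Option 1: {Quay}: P→Quay 7·15=105, Q→Quay 2·4=8, R→Quay 3·17=51, S→Quay 6·10=60. Service 224; fixed 81; total 305.
Option 2: {Pell, Joliet, Quay, Ashby}: P→Pell 3·15=45, Q→Quay 2·4=8, R→Quay 3·17=51, S→Joliet 2·10=20. Service 124; fixed 243; total 367.
Difference: |305 − 367| = 62.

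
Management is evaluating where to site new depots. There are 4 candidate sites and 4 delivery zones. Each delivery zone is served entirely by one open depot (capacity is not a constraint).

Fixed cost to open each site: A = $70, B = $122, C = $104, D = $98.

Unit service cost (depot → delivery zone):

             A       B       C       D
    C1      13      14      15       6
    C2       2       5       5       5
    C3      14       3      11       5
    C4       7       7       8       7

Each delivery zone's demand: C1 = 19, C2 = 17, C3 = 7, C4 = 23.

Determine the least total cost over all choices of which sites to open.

For any fixed open set, each delivery zone goes to its cheapest open site; total = fixed + service.
{D}: C1→D 6·19=114, C2→D 5·17=85, C3→D 5·7=35, C4→D 7·23=161. Service 395; fixed 98; total 493.
{A, D}: service 344 + fixed 168 = 512
{C, D}: service 395 + fixed 202 = 597
{A, B, C, D}: C1→D 6·19=114, C2→A 2·17=34, C3→B 3·7=21, C4→A 7·23=161. Service 330; fixed 394; total 724.
No other subset beats 493.

Minimum total cost: 493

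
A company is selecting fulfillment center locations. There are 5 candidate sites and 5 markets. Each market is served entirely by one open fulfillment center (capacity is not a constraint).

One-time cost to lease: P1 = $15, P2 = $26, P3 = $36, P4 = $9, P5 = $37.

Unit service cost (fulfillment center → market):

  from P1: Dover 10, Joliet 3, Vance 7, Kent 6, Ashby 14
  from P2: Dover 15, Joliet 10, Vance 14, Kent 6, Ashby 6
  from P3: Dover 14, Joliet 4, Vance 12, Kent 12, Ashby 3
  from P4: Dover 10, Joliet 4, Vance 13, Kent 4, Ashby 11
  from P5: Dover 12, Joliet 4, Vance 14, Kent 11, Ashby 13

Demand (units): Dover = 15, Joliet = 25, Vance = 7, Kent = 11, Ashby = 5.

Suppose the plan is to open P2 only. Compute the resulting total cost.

Each market is assigned to its cheapest site among the open ones.
{P2}: Dover→P2 15·15=225, Joliet→P2 10·25=250, Vance→P2 14·7=98, Kent→P2 6·11=66, Ashby→P2 6·5=30. Service 669; fixed 26; total 695.

Total cost: 695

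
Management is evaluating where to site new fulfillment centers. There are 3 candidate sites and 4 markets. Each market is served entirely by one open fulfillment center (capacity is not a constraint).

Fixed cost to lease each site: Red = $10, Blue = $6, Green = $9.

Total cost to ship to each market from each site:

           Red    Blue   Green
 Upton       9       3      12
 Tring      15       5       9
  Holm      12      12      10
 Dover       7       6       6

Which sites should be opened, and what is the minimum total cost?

Open Blue only; minimum total cost 32.

For any fixed open set, each market goes to its cheapest open site; total = fixed + service.
{Blue}: Upton→Blue 3, Tring→Blue 5, Holm→Blue 12, Dover→Blue 6. Service 26; fixed 6; total 32.
{Blue, Green}: service 24 + fixed 15 = 39
{Red, Blue}: service 26 + fixed 16 = 42
{Red, Blue, Green}: Upton→Blue 3, Tring→Blue 5, Holm→Green 10, Dover→Blue 6. Service 24; fixed 25; total 49.
No other subset beats 32.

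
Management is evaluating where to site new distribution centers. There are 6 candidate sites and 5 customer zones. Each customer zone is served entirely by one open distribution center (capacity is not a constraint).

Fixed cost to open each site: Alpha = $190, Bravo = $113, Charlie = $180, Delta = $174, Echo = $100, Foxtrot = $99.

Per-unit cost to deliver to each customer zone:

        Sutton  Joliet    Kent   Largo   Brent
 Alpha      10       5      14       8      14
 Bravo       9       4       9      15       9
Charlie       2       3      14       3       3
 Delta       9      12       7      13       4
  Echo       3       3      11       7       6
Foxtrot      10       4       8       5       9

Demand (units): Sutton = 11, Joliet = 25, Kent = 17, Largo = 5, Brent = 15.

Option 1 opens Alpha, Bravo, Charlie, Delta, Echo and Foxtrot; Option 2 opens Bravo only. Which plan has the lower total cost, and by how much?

Option 1: {Alpha, Bravo, Charlie, Delta, Echo, Foxtrot}: Sutton→Charlie 2·11=22, Joliet→Charlie 3·25=75, Kent→Delta 7·17=119, Largo→Charlie 3·5=15, Brent→Charlie 3·15=45. Service 276; fixed 856; total 1132.
Option 2: {Bravo}: Sutton→Bravo 9·11=99, Joliet→Bravo 4·25=100, Kent→Bravo 9·17=153, Largo→Bravo 15·5=75, Brent→Bravo 9·15=135. Service 562; fixed 113; total 675.
Difference: |1132 − 675| = 457.

Option 2 is cheaper by 457.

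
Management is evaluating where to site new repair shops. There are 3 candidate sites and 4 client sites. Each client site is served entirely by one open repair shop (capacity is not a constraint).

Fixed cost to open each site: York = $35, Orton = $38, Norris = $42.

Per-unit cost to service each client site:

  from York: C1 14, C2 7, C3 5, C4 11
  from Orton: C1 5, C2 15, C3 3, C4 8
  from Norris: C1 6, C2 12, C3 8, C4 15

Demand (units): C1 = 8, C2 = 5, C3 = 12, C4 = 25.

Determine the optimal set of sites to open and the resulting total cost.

For any fixed open set, each client site goes to its cheapest open site; total = fixed + service.
{York, Orton}: C1→Orton 5·8=40, C2→York 7·5=35, C3→Orton 3·12=36, C4→Orton 8·25=200. Service 311; fixed 73; total 384.
{Orton}: service 351 + fixed 38 = 389
{Orton, Norris}: service 336 + fixed 80 = 416
{York, Orton, Norris}: service 311 + fixed 115 = 426
No other subset beats 384.

Open York and Orton; minimum total cost 384.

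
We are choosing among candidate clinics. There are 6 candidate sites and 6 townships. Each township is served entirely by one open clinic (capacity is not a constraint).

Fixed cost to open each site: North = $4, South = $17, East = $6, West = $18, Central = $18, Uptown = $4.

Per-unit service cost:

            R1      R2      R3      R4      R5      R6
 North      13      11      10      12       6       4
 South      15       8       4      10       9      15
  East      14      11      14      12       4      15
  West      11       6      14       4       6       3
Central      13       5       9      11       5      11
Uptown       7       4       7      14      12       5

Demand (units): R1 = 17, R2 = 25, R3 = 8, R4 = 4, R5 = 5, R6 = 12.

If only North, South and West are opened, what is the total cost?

Total cost: 490

Each township is assigned to its cheapest site among the open ones.
{North, South, West}: R1→West 11·17=187, R2→West 6·25=150, R3→South 4·8=32, R4→West 4·4=16, R5→North 6·5=30, R6→West 3·12=36. Service 451; fixed 39; total 490.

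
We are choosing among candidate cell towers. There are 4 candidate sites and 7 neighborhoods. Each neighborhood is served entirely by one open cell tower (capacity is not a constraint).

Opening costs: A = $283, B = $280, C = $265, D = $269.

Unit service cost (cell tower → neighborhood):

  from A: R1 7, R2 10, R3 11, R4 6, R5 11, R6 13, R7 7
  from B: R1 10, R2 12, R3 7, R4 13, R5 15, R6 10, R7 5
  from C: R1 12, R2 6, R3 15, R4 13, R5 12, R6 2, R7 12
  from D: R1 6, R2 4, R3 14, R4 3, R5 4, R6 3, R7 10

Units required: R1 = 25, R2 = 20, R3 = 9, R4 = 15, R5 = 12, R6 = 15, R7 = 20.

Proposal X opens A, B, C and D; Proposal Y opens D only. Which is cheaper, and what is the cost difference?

Proposal Y is cheaper by 650.

Proposal X: {A, B, C, D}: R1→D 6·25=150, R2→D 4·20=80, R3→B 7·9=63, R4→D 3·15=45, R5→D 4·12=48, R6→C 2·15=30, R7→B 5·20=100. Service 516; fixed 1097; total 1613.
Proposal Y: {D}: R1→D 6·25=150, R2→D 4·20=80, R3→D 14·9=126, R4→D 3·15=45, R5→D 4·12=48, R6→D 3·15=45, R7→D 10·20=200. Service 694; fixed 269; total 963.
Difference: |1613 − 963| = 650.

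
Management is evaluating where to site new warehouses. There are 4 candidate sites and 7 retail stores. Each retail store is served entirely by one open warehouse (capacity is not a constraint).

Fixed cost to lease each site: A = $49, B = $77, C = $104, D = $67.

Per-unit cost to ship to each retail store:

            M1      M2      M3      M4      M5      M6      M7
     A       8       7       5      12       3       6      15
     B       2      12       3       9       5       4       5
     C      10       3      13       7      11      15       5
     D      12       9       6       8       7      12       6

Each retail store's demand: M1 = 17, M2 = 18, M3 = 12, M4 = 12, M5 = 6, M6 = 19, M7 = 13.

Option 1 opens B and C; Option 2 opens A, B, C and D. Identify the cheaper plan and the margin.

Option 1: {B, C}: M1→B 2·17=34, M2→C 3·18=54, M3→B 3·12=36, M4→C 7·12=84, M5→B 5·6=30, M6→B 4·19=76, M7→B 5·13=65. Service 379; fixed 181; total 560.
Option 2: {A, B, C, D}: M1→B 2·17=34, M2→C 3·18=54, M3→B 3·12=36, M4→C 7·12=84, M5→A 3·6=18, M6→B 4·19=76, M7→B 5·13=65. Service 367; fixed 297; total 664.
Difference: |560 − 664| = 104.

Option 1 is cheaper by 104.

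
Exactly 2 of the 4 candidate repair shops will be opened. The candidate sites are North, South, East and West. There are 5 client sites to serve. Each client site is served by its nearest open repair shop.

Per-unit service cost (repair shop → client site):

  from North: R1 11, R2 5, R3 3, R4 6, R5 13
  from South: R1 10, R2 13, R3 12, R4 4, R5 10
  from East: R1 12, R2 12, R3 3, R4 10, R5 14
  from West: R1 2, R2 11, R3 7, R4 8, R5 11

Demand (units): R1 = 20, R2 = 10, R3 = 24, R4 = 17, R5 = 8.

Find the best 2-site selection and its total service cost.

With exactly 2 open, each client site uses its cheapest among the chosen.
{North, West}: R1→West 2·20=40, R2→North 5·10=50, R3→North 3·24=72, R4→North 6·17=102, R5→West 11·8=88. Service cost 352.
{East, West}: service cost 446
{South, West}: service cost 466
Among all 6 size-2 choices, {North, West} is lowest.

Choose North and West; total service cost 352.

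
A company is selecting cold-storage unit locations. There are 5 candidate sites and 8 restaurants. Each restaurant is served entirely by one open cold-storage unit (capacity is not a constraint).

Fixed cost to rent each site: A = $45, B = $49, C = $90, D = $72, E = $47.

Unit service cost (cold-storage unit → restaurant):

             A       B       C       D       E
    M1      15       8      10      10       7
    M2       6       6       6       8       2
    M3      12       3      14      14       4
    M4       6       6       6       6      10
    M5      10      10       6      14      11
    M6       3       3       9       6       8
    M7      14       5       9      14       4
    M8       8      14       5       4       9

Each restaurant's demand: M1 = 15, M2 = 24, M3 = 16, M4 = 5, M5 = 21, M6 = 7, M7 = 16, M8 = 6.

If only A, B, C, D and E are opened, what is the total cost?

Total cost: 769

Each restaurant is assigned to its cheapest site among the open ones.
{A, B, C, D, E}: M1→E 7·15=105, M2→E 2·24=48, M3→B 3·16=48, M4→A 6·5=30, M5→C 6·21=126, M6→A 3·7=21, M7→E 4·16=64, M8→D 4·6=24. Service 466; fixed 303; total 769.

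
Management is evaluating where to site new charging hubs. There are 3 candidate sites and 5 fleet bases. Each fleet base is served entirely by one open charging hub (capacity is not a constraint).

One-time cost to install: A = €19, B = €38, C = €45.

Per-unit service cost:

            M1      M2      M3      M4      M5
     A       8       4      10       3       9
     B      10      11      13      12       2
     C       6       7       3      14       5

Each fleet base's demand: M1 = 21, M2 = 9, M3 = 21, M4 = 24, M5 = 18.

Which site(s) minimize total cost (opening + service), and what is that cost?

Open A, B and C; minimum total cost 435.

For any fixed open set, each fleet base goes to its cheapest open site; total = fixed + service.
{A, B, C}: M1→C 6·21=126, M2→A 4·9=36, M3→C 3·21=63, M4→A 3·24=72, M5→B 2·18=36. Service 333; fixed 102; total 435.
{A, C}: M1→C 6·21=126, M2→A 4·9=36, M3→C 3·21=63, M4→A 3·24=72, M5→C 5·18=90. Service 387; fixed 64; total 451.
{A, B}: service 522 + fixed 57 = 579
{A}: M1→A 8·21=168, M2→A 4·9=36, M3→A 10·21=210, M4→A 3·24=72, M5→A 9·18=162. Service 648; fixed 19; total 667.
No other subset beats 435.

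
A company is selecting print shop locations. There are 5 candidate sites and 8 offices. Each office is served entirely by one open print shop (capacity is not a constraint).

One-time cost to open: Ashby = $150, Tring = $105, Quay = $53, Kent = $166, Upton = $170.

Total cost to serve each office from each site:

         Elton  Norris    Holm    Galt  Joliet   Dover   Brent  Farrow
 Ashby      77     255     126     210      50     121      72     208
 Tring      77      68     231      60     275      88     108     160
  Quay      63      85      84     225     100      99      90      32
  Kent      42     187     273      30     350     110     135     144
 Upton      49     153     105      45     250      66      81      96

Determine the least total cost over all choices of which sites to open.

Minimum total cost: 743

For any fixed open set, each office goes to its cheapest open site; total = fixed + service.
{Tring, Quay}: Elton→Quay 63, Norris→Tring 68, Holm→Quay 84, Galt→Tring 60, Joliet→Quay 100, Dover→Tring 88, Brent→Quay 90, Farrow→Quay 32. Service 585; fixed 158; total 743.
{Quay, Upton}: service 542 + fixed 223 = 765
{Quay, Kent}: Elton→Kent 42, Norris→Quay 85, Holm→Quay 84, Galt→Kent 30, Joliet→Quay 100, Dover→Quay 99, Brent→Quay 90, Farrow→Quay 32. Service 562; fixed 219; total 781.
{Ashby, Tring, Quay, Kent, Upton}: service 444 + fixed 644 = 1088
No other subset beats 743.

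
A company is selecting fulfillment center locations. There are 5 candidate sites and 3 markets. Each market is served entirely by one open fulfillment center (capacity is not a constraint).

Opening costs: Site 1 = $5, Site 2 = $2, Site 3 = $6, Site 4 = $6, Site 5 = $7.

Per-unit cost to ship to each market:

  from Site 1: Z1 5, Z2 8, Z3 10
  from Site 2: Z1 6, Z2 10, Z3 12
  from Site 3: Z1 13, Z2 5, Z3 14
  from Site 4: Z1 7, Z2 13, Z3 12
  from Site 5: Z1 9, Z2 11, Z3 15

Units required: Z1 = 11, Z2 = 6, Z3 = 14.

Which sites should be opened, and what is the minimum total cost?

For any fixed open set, each market goes to its cheapest open site; total = fixed + service.
{Site 1, Site 3}: Z1→Site 1 5·11=55, Z2→Site 3 5·6=30, Z3→Site 1 10·14=140. Service 225; fixed 11; total 236.
{Site 1, Site 2, Site 3}: service 225 + fixed 13 = 238
{Site 1, Site 3, Site 4}: service 225 + fixed 17 = 242
{Site 1, Site 2, Site 3, Site 4, Site 5}: Z1→Site 1 5·11=55, Z2→Site 3 5·6=30, Z3→Site 1 10·14=140. Service 225; fixed 26; total 251.
No other subset beats 236.

Open Site 1 and Site 3; minimum total cost 236.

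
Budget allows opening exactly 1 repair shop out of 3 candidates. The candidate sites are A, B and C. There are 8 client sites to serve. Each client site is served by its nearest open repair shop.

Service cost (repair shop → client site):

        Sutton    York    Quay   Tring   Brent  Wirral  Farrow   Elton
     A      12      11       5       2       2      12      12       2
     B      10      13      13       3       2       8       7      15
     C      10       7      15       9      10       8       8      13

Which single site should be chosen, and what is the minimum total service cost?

With exactly 1 open, each client site uses its cheapest among the chosen.
{A}: Sutton→A 12, York→A 11, Quay→A 5, Tring→A 2, Brent→A 2, Wirral→A 12, Farrow→A 12, Elton→A 2. Service cost 58.
{B}: service cost 71
{C}: service cost 80
Among all 3 size-1 choices, {A} is lowest.

Choose A only; total service cost 58.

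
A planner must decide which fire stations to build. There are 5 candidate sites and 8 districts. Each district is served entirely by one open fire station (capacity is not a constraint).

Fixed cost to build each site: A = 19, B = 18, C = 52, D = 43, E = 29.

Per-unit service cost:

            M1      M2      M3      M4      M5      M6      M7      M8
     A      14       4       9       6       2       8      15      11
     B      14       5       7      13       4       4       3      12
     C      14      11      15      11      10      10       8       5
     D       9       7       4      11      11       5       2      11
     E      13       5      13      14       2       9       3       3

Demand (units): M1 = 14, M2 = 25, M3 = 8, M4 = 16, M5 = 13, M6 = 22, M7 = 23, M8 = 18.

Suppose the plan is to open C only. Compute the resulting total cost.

Each district is assigned to its cheapest site among the open ones.
{C}: M1→C 14·14=196, M2→C 11·25=275, M3→C 15·8=120, M4→C 11·16=176, M5→C 10·13=130, M6→C 10·22=220, M7→C 8·23=184, M8→C 5·18=90. Service 1391; fixed 52; total 1443.

Total cost: 1443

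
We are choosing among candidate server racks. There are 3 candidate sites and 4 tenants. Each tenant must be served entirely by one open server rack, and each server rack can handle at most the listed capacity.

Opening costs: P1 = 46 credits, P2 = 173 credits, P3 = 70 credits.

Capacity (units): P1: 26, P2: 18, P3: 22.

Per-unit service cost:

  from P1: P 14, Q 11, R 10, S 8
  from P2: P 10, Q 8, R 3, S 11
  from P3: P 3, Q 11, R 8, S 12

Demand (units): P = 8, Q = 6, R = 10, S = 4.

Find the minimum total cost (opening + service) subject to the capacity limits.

Open {P1, P3}: P→P3 3·8=24, Q→P1 11·6=66, R→P3 8·10=80, S→P1 8·4=32.
Loads: P1 carries 10/26, P3 carries 18/22. Service 202; fixed 116; total 318.
Next best feasible plan costs 334.

Minimum total cost: 318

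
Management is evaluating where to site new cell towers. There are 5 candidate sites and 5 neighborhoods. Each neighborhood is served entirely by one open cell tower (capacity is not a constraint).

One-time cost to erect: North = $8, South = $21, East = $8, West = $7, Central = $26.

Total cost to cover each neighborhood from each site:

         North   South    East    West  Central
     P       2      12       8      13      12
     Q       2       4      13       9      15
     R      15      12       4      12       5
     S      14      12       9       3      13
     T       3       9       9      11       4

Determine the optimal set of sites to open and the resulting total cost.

Open North and East; minimum total cost 36.

For any fixed open set, each neighborhood goes to its cheapest open site; total = fixed + service.
{North, East}: P→North 2, Q→North 2, R→East 4, S→East 9, T→North 3. Service 20; fixed 16; total 36.
{North, East, West}: P→North 2, Q→North 2, R→East 4, S→West 3, T→North 3. Service 14; fixed 23; total 37.
{North, West}: P→North 2, Q→North 2, R→West 12, S→West 3, T→North 3. Service 22; fixed 15; total 37.
{North, South, East, West, Central}: service 14 + fixed 70 = 84
No other subset beats 36.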